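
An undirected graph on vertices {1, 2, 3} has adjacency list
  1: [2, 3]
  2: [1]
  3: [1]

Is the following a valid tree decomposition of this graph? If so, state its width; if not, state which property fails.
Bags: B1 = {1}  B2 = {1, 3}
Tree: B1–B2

A tree decomposition must satisfy three properties: every vertex lies in some bag; for every edge, both endpoints lie together in some bag; and for every vertex, the bags containing it form a connected subtree. Here vertex 2 appears in no bag, so the decomposition is invalid.

No — vertex 2 appears in no bag.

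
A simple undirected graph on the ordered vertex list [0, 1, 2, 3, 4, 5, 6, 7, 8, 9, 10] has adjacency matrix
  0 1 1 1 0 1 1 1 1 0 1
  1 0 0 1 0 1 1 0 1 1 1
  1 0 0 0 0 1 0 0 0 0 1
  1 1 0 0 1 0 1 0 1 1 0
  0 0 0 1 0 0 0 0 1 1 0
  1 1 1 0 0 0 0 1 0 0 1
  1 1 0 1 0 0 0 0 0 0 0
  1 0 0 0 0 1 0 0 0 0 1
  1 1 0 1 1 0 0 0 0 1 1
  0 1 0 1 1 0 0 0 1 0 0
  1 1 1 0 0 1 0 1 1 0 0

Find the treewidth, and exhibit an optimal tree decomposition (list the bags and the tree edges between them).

Treewidth 3.
One such decomposition:
Bags: B1 = {0, 1, 3, 8}  B2 = {0, 1, 8, 10}  B3 = {1, 3, 8, 9}  B4 = {0, 1, 5, 10}  B5 = {0, 2, 5, 10}  B6 = {0, 1, 3, 6}  B7 = {3, 4, 8, 9}  B8 = {0, 5, 7, 10}
Tree: B1–B2, B1–B3, B2–B4, B4–B5, B1–B6, B3–B7, B5–B8

The largest bag has 4 vertices, giving width 3; this decomposition certifies tw(G) ≤ 3. Conversely, {0, 1, 8, 10} is a clique of size 4, and the vertices of any clique must share a bag in every tree decomposition; so some bag has ≥ 4 vertices and tw(G) ≥ 3. Therefore the treewidth is 3.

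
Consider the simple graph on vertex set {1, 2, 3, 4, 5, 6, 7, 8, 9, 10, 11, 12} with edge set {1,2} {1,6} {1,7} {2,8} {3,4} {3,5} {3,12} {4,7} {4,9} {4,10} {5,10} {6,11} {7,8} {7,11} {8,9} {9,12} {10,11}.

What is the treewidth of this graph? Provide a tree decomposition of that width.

Each bag holds 4 vertices, so the decomposition has width 3, which upper-bounds the treewidth. For the lower bound: the 4 vertex sets {3,5,12}, {9}, {4}, {7,8,10,11} are disjoint, each induces a connected subgraph, and every pair is joined by at least one edge of G. Contracting each set to a single vertex therefore yields K_{4} as a minor, and since treewidth is minor-monotone, tw(G) ≥ tw(K_{4}) = 3. Combining the bounds, tw(G) = 3.

Treewidth 3.
One optimal decomposition is:
Bags: B1 = {3, 5, 9, 12}  B2 = {3, 4, 5, 9}  B3 = {4, 5, 9, 10}  B4 = {4, 8, 9, 10}  B5 = {4, 7, 8, 10}  B6 = {7, 8, 10, 11}  B7 = {2, 7, 8, 11}  B8 = {1, 2, 7, 11}  B9 = {1, 2, 6, 11}
Tree: B1–B2, B2–B3, B3–B4, B4–B5, B5–B6, B6–B7, B7–B8, B8–B9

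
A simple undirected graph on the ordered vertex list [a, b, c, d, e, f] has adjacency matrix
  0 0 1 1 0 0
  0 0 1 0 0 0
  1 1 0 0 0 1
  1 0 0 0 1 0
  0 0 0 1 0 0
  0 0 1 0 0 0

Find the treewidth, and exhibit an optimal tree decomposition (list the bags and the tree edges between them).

Each bag holds 2 vertices, so the decomposition has width 1, which upper-bounds the treewidth. Any graph with an edge has treewidth ≥ 1, and G has the edge a–c. Hence tw(G) = 1 exactly.

Treewidth 1.
One optimal decomposition is:
Bags: B1 = {a, c}  B2 = {c, f}  B3 = {a, d}  B4 = {b, c}  B5 = {d, e}
Tree: B1–B2, B1–B3, B2–B4, B3–B5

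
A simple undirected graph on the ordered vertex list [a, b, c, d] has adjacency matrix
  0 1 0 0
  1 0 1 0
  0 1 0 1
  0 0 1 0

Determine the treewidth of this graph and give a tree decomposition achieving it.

Treewidth 1.
One such decomposition:
Bags: B1 = {a, b}  B2 = {b, c}  B3 = {c, d}
Tree: B1–B2, B2–B3

Each bag holds 2 vertices, so the decomposition has width 1, which upper-bounds the treewidth. Since G has at least one edge (e.g. b–a), it is not an edgeless graph, so tw(G) ≥ 1. Therefore the treewidth is 1.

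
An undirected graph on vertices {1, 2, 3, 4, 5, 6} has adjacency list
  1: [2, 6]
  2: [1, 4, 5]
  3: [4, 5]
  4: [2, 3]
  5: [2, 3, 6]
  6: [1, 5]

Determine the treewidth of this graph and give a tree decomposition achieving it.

Treewidth 2.
Bags: B1 = {3, 4, 5}  B2 = {2, 4, 5}  B3 = {2, 5, 6}  B4 = {1, 2, 6}
Tree: B1–B2, B2–B3, B3–B4

Every bag has size at most 3, so the width is 3 − 1 = 2 and tw(G) ≤ 2. For the lower bound, G contains the cycle 3–4–2–5–3, so G is not a forest; only forests have treewidth ≤ 1, hence tw(G) ≥ 2. Therefore the treewidth is 2.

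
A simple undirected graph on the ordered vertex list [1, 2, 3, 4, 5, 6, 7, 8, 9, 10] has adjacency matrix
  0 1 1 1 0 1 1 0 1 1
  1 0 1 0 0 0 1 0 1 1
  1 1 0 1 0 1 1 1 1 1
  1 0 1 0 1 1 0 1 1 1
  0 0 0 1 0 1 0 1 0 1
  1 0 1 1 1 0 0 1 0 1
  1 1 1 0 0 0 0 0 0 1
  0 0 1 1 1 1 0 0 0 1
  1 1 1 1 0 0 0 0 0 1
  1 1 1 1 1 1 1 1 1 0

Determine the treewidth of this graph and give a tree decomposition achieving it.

The largest bag has 5 vertices, giving width 4; this decomposition certifies tw(G) ≤ 4. Conversely, {3, 4, 6, 8, 10} is a clique of size 5, and the vertices of any clique must share a bag in every tree decomposition; so some bag has ≥ 5 vertices and tw(G) ≥ 4. Combining the bounds, tw(G) = 4.

Treewidth 4.
One such decomposition:
Bags: B1 = {3, 4, 6, 8, 10}  B2 = {1, 3, 4, 6, 10}  B3 = {4, 5, 6, 8, 10}  B4 = {1, 3, 4, 9, 10}  B5 = {1, 2, 3, 9, 10}  B6 = {1, 2, 3, 7, 10}
Tree: B1–B2, B1–B3, B2–B4, B4–B5, B5–B6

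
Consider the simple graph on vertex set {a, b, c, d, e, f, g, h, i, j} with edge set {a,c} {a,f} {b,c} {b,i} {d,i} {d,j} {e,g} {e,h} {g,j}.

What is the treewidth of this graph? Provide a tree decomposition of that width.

Treewidth 1.
One such decomposition:
Bags: B1 = {e, h}  B2 = {e, g}  B3 = {g, j}  B4 = {d, j}  B5 = {d, i}  B6 = {b, i}  B7 = {b, c}  B8 = {a, c}  B9 = {a, f}
Tree: B1–B2, B2–B3, B3–B4, B4–B5, B5–B6, B6–B7, B7–B8, B8–B9

The largest bag has 2 vertices, giving width 1; this decomposition certifies tw(G) ≤ 1. Any graph with an edge has treewidth ≥ 1, and G has the edge h–e. Combining the bounds, tw(G) = 1.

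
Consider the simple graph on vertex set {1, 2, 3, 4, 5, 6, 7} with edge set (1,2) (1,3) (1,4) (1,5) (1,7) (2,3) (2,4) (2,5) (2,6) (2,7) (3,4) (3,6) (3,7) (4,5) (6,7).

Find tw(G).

3

A width-3 tree decomposition is:
Bags: B1 = {1, 2, 3, 4}  B2 = {1, 2, 3, 7}  B3 = {1, 2, 4, 5}  B4 = {2, 3, 6, 7}
Tree: B1–B2, B1–B3, B2–B4
Every bag has size at most 4, so the width is 4 − 1 = 3 and tw(G) ≤ 3. For the lower bound, the 4 vertices {1, 2, 3, 4} are pairwise adjacent, and any tree decomposition puts a clique entirely inside one bag — forcing width ≥ 3. Hence tw(G) = 3 exactly.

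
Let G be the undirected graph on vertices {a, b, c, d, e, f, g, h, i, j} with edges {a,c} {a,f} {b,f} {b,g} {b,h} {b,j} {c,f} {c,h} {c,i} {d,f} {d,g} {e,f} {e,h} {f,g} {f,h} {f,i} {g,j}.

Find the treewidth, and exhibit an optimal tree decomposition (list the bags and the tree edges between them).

Treewidth 2.
One such decomposition:
Bags: B1 = {b, f, h}  B2 = {c, f, h}  B3 = {b, f, g}  B4 = {b, g, j}  B5 = {c, f, i}  B6 = {d, f, g}  B7 = {e, f, h}  B8 = {a, c, f}
Tree: B1–B2, B1–B3, B3–B4, B2–B5, B3–B6, B1–B7, B5–B8

The largest bag has 3 vertices, giving width 2; this decomposition certifies tw(G) ≤ 2. On the other hand G contains the 3-clique {b, g, j}. A clique must lie in a single bag of any decomposition, so no decomposition can have width below 2. Therefore the treewidth is 2.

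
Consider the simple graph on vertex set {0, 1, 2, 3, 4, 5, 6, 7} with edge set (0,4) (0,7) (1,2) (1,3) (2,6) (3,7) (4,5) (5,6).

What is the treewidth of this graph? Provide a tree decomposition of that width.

Every bag has size at most 3, so the width is 3 − 1 = 2 and tw(G) ≤ 2. The edges 1–2–6–5–4–0–7–3–1 form a cycle, so G is not a tree and its treewidth is at least 2. Combining the bounds, tw(G) = 2.

Treewidth 2.
One such decomposition:
Bags: B1 = {1, 2, 6}  B2 = {1, 5, 6}  B3 = {1, 4, 5}  B4 = {0, 1, 4}  B5 = {0, 1, 7}  B6 = {1, 3, 7}
Tree: B1–B2, B2–B3, B3–B4, B4–B5, B5–B6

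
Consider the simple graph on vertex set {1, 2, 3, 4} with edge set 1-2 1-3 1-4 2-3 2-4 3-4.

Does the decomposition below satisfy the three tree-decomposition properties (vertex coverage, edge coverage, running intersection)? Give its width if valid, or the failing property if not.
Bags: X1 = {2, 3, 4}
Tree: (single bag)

No — vertex 1 appears in no bag.

A tree decomposition must satisfy three properties: every vertex lies in some bag; for every edge, both endpoints lie together in some bag; and for every vertex, the bags containing it form a connected subtree. Here vertex 1 appears in no bag, so the decomposition is invalid.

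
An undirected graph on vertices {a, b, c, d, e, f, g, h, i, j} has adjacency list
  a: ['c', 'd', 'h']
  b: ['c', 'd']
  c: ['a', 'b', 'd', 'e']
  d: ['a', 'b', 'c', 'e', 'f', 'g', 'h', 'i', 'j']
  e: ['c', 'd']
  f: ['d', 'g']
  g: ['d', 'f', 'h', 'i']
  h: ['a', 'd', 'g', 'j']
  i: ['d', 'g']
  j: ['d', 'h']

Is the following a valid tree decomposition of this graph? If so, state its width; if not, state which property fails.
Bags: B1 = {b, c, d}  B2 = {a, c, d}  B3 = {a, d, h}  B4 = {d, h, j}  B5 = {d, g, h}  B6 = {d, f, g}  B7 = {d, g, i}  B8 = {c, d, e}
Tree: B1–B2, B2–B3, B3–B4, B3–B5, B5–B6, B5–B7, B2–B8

Vertex coverage: the bags together contain {a, b, c, d, e, f, g, h, i, j}, the full vertex set. Edge coverage: each edge of G has both endpoints in at least one bag. Running intersection: for every vertex, the bags containing it form a connected subtree. All three properties hold, so this is a valid tree decomposition of width max|bag| − 1 = 2, and hence tw(G) ≤ 2.

Yes; width 2.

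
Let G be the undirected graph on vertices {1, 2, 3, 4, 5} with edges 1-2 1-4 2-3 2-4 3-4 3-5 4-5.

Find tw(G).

2

A width-2 tree decomposition is:
Bags: B1 = {3, 4, 5}  B2 = {2, 3, 4}  B3 = {1, 2, 4}
Tree: B1–B2, B2–B3
Each bag holds 3 vertices, so the decomposition has width 2, which upper-bounds the treewidth. On the other hand G contains the 3-clique {1, 2, 4}. A clique must lie in a single bag of any decomposition, so no decomposition can have width below 2. The upper and lower bounds meet at 2, so that is the treewidth.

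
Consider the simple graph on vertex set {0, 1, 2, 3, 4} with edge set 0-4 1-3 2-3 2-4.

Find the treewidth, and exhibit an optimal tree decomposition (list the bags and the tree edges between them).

Every bag has size at most 2, so the width is 2 − 1 = 1 and tw(G) ≤ 1. G has an edge, so its treewidth is at least 1. The upper and lower bounds meet at 1, so that is the treewidth.

Treewidth 1.
One optimal decomposition is:
Bags: B1 = {0, 4}  B2 = {2, 4}  B3 = {2, 3}  B4 = {1, 3}
Tree: B1–B2, B2–B3, B3–B4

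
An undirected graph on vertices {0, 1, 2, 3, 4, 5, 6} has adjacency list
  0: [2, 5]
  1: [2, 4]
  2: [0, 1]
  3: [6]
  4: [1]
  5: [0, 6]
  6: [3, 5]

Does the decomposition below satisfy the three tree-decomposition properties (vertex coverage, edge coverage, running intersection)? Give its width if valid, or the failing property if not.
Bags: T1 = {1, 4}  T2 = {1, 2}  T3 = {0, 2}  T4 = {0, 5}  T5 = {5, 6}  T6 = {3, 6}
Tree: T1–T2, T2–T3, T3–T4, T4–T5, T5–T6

Vertex coverage: the bags together contain {0, 1, 2, 3, 4, 5, 6}, the full vertex set. Edge coverage: each edge of G has both endpoints in at least one bag. Running intersection: for every vertex, the bags containing it form a connected subtree. All three properties hold, so this is a valid tree decomposition of width max|bag| − 1 = 1, and hence tw(G) ≤ 1.

Yes; width 1.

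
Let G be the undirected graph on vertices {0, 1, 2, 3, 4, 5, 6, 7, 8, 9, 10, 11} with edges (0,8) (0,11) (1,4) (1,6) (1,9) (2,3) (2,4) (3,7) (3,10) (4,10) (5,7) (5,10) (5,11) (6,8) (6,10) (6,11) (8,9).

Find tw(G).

A width-3 tree decomposition is:
Bags: B1 = {0, 1, 8, 9}  B2 = {0, 1, 6, 8}  B3 = {0, 1, 6, 11}  B4 = {1, 4, 6, 11}  B5 = {4, 6, 10, 11}  B6 = {4, 5, 10, 11}  B7 = {2, 4, 5, 10}  B8 = {2, 3, 5, 10}  B9 = {2, 3, 5, 7}
Tree: B1–B2, B2–B3, B3–B4, B4–B5, B5–B6, B6–B7, B7–B8, B8–B9
The largest bag has 4 vertices, giving width 3; this decomposition certifies tw(G) ≤ 3. For the lower bound: the 4 vertex sets {0,8,9}, {1}, {6}, {4,5,10,11} are disjoint, each induces a connected subgraph, and every pair is joined by at least one edge of G. Contracting each set to a single vertex therefore yields K_{4} as a minor, and since treewidth is minor-monotone, tw(G) ≥ tw(K_{4}) = 3. Hence tw(G) = 3 exactly.

3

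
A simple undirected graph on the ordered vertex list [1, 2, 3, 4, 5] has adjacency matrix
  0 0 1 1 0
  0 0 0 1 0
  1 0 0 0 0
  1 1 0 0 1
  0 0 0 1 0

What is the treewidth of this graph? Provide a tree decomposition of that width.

Each bag holds 2 vertices, so the decomposition has width 1, which upper-bounds the treewidth. G has an edge, so its treewidth is at least 1. Combining the bounds, tw(G) = 1.

Treewidth 1.
Bags: B1 = {1, 4}  B2 = {4, 5}  B3 = {2, 4}  B4 = {1, 3}
Tree: B1–B2, B1–B3, B1–B4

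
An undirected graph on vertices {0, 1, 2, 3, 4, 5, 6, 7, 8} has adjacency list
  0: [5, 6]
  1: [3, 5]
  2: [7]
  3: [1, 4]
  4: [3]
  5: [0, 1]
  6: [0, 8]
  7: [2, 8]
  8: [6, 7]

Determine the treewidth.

1

A width-1 tree decomposition is:
Bags: B1 = {2, 7}  B2 = {7, 8}  B3 = {6, 8}  B4 = {0, 6}  B5 = {0, 5}  B6 = {1, 5}  B7 = {1, 3}  B8 = {3, 4}
Tree: B1–B2, B2–B3, B3–B4, B4–B5, B5–B6, B6–B7, B7–B8
The largest bag has 2 vertices, giving width 1; this decomposition certifies tw(G) ≤ 1. Any graph with an edge has treewidth ≥ 1, and G has the edge 2–7. The upper and lower bounds meet at 1, so that is the treewidth.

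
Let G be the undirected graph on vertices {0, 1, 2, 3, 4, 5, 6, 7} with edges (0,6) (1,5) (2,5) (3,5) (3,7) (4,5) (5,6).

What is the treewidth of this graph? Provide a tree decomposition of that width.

Treewidth 1.
One optimal decomposition is:
Bags: B1 = {5, 6}  B2 = {2, 5}  B3 = {0, 6}  B4 = {1, 5}  B5 = {3, 5}  B6 = {4, 5}  B7 = {3, 7}
Tree: B1–B2, B1–B3, B2–B4, B4–B5, B2–B6, B5–B7

Each bag holds 2 vertices, so the decomposition has width 1, which upper-bounds the treewidth. Since G has at least one edge (e.g. 5–6), it is not an edgeless graph, so tw(G) ≥ 1. Hence tw(G) = 1 exactly.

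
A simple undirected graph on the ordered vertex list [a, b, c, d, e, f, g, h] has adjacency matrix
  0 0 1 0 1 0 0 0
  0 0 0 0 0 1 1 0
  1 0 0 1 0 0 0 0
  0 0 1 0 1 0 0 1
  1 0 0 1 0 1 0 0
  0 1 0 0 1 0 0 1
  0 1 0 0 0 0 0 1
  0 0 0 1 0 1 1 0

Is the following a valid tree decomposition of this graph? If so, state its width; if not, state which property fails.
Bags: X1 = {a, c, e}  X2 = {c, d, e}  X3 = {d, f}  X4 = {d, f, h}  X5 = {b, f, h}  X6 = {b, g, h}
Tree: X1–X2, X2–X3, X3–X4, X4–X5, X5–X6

No — edge (e,f) lies in no bag.

A tree decomposition must satisfy three properties: every vertex lies in some bag; for every edge, both endpoints lie together in some bag; and for every vertex, the bags containing it form a connected subtree. Here edge (e,f) lies in no bag, so the decomposition is invalid.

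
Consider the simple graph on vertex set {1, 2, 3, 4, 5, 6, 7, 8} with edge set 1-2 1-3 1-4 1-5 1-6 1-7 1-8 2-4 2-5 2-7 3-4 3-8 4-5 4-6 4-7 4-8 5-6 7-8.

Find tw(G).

A width-3 tree decomposition is:
Bags: B1 = {1, 2, 4, 5}  B2 = {1, 2, 4, 7}  B3 = {1, 4, 5, 6}  B4 = {1, 4, 7, 8}  B5 = {1, 3, 4, 8}
Tree: B1–B2, B1–B3, B2–B4, B4–B5
Every bag has size at most 4, so the width is 4 − 1 = 3 and tw(G) ≤ 3. On the other hand G contains the 4-clique {1, 3, 4, 8}. A clique must lie in a single bag of any decomposition, so no decomposition can have width below 3. Combining the bounds, tw(G) = 3.

3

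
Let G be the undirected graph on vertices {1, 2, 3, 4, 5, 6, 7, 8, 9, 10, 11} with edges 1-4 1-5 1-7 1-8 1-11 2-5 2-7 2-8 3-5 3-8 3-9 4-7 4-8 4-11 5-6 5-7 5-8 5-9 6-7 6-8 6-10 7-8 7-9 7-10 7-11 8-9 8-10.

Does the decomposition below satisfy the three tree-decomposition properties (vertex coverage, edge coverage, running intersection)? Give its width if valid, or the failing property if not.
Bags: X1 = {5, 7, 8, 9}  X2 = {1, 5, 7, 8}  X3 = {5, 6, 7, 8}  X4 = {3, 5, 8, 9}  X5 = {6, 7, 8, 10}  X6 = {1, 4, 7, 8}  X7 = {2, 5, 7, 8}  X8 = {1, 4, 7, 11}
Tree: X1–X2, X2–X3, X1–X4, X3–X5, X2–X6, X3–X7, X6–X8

Yes; width 3.

Every vertex of G appears in some bag (union = {1, 2, 3, 4, 5, 6, 7, 8, 9, 10, 11}); every edge is covered by a bag; and for each vertex v the set of bags containing v is connected in the bag tree. The decomposition is therefore valid. The largest bag has 4 vertices, so the width is 3.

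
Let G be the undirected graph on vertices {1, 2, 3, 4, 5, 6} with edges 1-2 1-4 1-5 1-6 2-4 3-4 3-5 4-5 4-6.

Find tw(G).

A width-2 tree decomposition is:
Bags: B1 = {1, 4, 6}  B2 = {1, 4, 5}  B3 = {1, 2, 4}  B4 = {3, 4, 5}
Tree: B1–B2, B2–B3, B2–B4
Every bag has size at most 3, so the width is 3 − 1 = 2 and tw(G) ≤ 2. Conversely, {1, 2, 4} is a clique of size 3, and the vertices of any clique must share a bag in every tree decomposition; so some bag has ≥ 3 vertices and tw(G) ≥ 2. Therefore the treewidth is 2.

2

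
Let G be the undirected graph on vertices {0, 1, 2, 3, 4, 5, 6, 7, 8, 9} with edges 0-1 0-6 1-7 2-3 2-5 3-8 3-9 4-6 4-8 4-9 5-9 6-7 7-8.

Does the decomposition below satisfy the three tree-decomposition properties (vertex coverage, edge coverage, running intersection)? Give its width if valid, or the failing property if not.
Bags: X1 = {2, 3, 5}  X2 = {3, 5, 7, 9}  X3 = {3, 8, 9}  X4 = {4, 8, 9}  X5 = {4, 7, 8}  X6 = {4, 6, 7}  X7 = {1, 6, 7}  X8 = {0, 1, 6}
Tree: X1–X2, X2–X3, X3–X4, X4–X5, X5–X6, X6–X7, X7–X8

A tree decomposition must satisfy three properties: every vertex lies in some bag; for every edge, both endpoints lie together in some bag; and for every vertex, the bags containing it form a connected subtree. Here bags containing vertex 7 are not connected in the tree, so the decomposition is invalid.

No — bags containing vertex 7 are not connected in the tree.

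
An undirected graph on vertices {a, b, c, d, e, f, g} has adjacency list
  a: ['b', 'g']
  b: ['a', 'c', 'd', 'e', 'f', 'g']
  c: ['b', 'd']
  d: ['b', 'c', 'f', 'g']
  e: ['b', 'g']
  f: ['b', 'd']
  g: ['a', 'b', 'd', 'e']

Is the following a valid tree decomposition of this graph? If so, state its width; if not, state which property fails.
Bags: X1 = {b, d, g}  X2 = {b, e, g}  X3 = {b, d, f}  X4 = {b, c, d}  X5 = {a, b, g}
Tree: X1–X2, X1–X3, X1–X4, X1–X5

Yes; width 2.

Every vertex of G appears in some bag (union = {a, b, c, d, e, f, g}); every edge is covered by a bag; and for each vertex v the set of bags containing v is connected in the bag tree. The decomposition is therefore valid. The largest bag has 3 vertices, so the width is 2.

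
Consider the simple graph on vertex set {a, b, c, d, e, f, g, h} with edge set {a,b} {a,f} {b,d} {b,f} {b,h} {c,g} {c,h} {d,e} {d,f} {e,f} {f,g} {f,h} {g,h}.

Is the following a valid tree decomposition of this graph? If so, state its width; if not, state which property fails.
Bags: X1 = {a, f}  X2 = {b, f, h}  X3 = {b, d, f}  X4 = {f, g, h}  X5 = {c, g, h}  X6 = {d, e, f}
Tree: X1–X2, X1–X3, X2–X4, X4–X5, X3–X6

A tree decomposition must satisfy three properties: every vertex lies in some bag; for every edge, both endpoints lie together in some bag; and for every vertex, the bags containing it form a connected subtree. Here edge (b,a) lies in no bag, so the decomposition is invalid.

No — edge (b,a) lies in no bag.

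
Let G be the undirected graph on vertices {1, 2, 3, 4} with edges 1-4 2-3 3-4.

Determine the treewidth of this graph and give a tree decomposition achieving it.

The largest bag has 2 vertices, giving width 1; this decomposition certifies tw(G) ≤ 1. G has an edge, so its treewidth is at least 1. Combining the bounds, tw(G) = 1.

Treewidth 1.
One such decomposition:
Bags: B1 = {3, 4}  B2 = {1, 4}  B3 = {2, 3}
Tree: B1–B2, B1–B3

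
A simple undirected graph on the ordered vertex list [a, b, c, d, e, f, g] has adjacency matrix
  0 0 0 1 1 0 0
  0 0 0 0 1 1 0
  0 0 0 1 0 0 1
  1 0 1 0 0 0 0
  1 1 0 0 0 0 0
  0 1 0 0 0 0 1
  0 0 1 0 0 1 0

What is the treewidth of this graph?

A width-2 tree decomposition is:
Bags: B1 = {c, d, g}  B2 = {d, f, g}  B3 = {b, d, f}  B4 = {b, d, e}  B5 = {a, d, e}
Tree: B1–B2, B2–B3, B3–B4, B4–B5
Each bag holds 3 vertices, so the decomposition has width 2, which upper-bounds the treewidth. For the lower bound, G contains the cycle d–c–g–f–b–e–a–d, so G is not a forest; only forests have treewidth ≤ 1, hence tw(G) ≥ 2. Combining the bounds, tw(G) = 2.

2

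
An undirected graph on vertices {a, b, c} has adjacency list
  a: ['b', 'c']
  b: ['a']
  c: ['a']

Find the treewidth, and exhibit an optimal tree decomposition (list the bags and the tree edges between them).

Every bag has size at most 2, so the width is 2 − 1 = 1 and tw(G) ≤ 1. Since G has at least one edge (e.g. a–c), it is not an edgeless graph, so tw(G) ≥ 1. The upper and lower bounds meet at 1, so that is the treewidth.

Treewidth 1.
Bags: B1 = {a, c}  B2 = {a, b}
Tree: B1–B2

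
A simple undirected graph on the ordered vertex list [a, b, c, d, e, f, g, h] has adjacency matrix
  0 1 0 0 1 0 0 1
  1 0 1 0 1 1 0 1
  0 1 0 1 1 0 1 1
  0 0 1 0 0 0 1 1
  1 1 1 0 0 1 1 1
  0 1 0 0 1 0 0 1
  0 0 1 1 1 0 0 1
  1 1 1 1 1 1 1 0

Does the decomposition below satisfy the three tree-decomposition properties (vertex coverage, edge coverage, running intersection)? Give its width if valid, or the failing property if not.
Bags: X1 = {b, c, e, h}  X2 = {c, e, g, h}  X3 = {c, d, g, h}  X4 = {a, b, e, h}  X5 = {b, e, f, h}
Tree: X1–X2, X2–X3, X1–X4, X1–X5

Yes; width 3.

Vertex coverage: the bags together contain {a, b, c, d, e, f, g, h}, the full vertex set. Edge coverage: each edge of G has both endpoints in at least one bag. Running intersection: for every vertex, the bags containing it form a connected subtree. All three properties hold, so this is a valid tree decomposition of width max|bag| − 1 = 3, and hence tw(G) ≤ 3.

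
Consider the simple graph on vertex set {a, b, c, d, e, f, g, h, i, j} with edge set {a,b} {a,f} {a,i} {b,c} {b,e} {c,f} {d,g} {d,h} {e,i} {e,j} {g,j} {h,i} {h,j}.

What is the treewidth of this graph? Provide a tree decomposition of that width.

Treewidth 2.
One optimal decomposition is:
Bags: B1 = {a, c, f}  B2 = {a, b, c}  B3 = {a, b, i}  B4 = {b, e, i}  B5 = {e, h, i}  B6 = {e, h, j}  B7 = {d, h, j}  B8 = {d, g, j}
Tree: B1–B2, B2–B3, B3–B4, B4–B5, B5–B6, B6–B7, B7–B8

Each bag holds 3 vertices, so the decomposition has width 2, which upper-bounds the treewidth. For the lower bound, G contains the cycle f–c–b–a–f, so G is not a forest; only forests have treewidth ≤ 1, hence tw(G) ≥ 2. The upper and lower bounds meet at 2, so that is the treewidth.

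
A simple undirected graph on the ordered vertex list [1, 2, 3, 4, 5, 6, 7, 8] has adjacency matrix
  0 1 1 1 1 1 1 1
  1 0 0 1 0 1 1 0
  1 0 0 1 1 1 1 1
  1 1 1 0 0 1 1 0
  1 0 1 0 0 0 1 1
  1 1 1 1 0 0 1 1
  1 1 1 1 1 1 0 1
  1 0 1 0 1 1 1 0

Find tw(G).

4

A width-4 tree decomposition is:
Bags: B1 = {1, 3, 5, 7, 8}  B2 = {1, 3, 6, 7, 8}  B3 = {1, 3, 4, 6, 7}  B4 = {1, 2, 4, 6, 7}
Tree: B1–B2, B2–B3, B3–B4
The largest bag has 5 vertices, giving width 4; this decomposition certifies tw(G) ≤ 4. For the lower bound, the 5 vertices {1, 2, 4, 6, 7} are pairwise adjacent, and any tree decomposition puts a clique entirely inside one bag — forcing width ≥ 4. Hence tw(G) = 4 exactly.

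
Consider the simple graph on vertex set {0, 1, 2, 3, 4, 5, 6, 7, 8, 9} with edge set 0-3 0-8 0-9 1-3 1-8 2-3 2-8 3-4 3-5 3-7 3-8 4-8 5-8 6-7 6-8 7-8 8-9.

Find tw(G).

A width-2 tree decomposition is:
Bags: B1 = {3, 7, 8}  B2 = {0, 3, 8}  B3 = {3, 4, 8}  B4 = {1, 3, 8}  B5 = {2, 3, 8}  B6 = {3, 5, 8}  B7 = {0, 8, 9}  B8 = {6, 7, 8}
Tree: B1–B2, B1–B3, B3–B4, B4–B5, B5–B6, B2–B7, B1–B8
Every bag has size at most 3, so the width is 3 − 1 = 2 and tw(G) ≤ 2. On the other hand G contains the 3-clique {0, 8, 9}. A clique must lie in a single bag of any decomposition, so no decomposition can have width below 2. Therefore the treewidth is 2.

2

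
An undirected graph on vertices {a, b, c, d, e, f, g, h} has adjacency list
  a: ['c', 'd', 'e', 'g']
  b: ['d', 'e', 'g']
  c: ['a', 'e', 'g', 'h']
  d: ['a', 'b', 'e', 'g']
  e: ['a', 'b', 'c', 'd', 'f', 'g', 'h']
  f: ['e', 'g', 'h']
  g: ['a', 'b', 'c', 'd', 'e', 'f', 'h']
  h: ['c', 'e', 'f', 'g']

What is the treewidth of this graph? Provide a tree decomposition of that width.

Every bag has size at most 4, so the width is 4 − 1 = 3 and tw(G) ≤ 3. For the lower bound, the 4 vertices {a, d, e, g} are pairwise adjacent, and any tree decomposition puts a clique entirely inside one bag — forcing width ≥ 3. Hence tw(G) = 3 exactly.

Treewidth 3.
Bags: B1 = {a, c, e, g}  B2 = {a, d, e, g}  B3 = {b, d, e, g}  B4 = {c, e, g, h}  B5 = {e, f, g, h}
Tree: B1–B2, B2–B3, B1–B4, B4–B5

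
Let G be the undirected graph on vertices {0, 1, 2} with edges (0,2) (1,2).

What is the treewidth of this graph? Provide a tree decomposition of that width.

Each bag holds 2 vertices, so the decomposition has width 1, which upper-bounds the treewidth. Any graph with an edge has treewidth ≥ 1, and G has the edge 1–2. Therefore the treewidth is 1.

Treewidth 1.
One optimal decomposition is:
Bags: B1 = {1, 2}  B2 = {0, 2}
Tree: B1–B2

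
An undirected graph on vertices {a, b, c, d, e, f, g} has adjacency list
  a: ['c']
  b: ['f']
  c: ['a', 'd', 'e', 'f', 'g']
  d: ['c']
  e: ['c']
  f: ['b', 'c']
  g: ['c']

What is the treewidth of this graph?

A width-1 tree decomposition is:
Bags: B1 = {b, f}  B2 = {c, f}  B3 = {c, d}  B4 = {c, g}  B5 = {a, c}  B6 = {c, e}
Tree: B1–B2, B2–B3, B3–B4, B3–B5, B2–B6
The largest bag has 2 vertices, giving width 1; this decomposition certifies tw(G) ≤ 1. Since G has at least one edge (e.g. f–b), it is not an edgeless graph, so tw(G) ≥ 1. Hence tw(G) = 1 exactly.

1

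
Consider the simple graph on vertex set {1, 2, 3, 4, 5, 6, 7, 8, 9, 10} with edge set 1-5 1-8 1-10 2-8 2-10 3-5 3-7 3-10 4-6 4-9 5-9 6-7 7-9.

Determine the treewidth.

2

A width-2 tree decomposition is:
Bags: B1 = {1, 2, 8}  B2 = {1, 2, 10}  B3 = {1, 5, 10}  B4 = {3, 5, 10}  B5 = {3, 5, 9}  B6 = {3, 7, 9}  B7 = {4, 7, 9}  B8 = {4, 6, 7}
Tree: B1–B2, B2–B3, B3–B4, B4–B5, B5–B6, B6–B7, B7–B8
The largest bag has 3 vertices, giving width 2; this decomposition certifies tw(G) ≤ 2. For the lower bound, G contains the cycle 8–2–10–1–8, so G is not a forest; only forests have treewidth ≤ 1, hence tw(G) ≥ 2. The upper and lower bounds meet at 2, so that is the treewidth.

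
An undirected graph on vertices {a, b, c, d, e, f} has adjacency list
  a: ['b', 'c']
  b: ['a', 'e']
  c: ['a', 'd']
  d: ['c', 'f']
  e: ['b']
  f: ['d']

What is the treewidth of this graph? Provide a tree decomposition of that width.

Treewidth 1.
One such decomposition:
Bags: B1 = {d, f}  B2 = {c, d}  B3 = {a, c}  B4 = {a, b}  B5 = {b, e}
Tree: B1–B2, B2–B3, B3–B4, B4–B5

Every bag has size at most 2, so the width is 2 − 1 = 1 and tw(G) ≤ 1. G has an edge, so its treewidth is at least 1. Hence tw(G) = 1 exactly.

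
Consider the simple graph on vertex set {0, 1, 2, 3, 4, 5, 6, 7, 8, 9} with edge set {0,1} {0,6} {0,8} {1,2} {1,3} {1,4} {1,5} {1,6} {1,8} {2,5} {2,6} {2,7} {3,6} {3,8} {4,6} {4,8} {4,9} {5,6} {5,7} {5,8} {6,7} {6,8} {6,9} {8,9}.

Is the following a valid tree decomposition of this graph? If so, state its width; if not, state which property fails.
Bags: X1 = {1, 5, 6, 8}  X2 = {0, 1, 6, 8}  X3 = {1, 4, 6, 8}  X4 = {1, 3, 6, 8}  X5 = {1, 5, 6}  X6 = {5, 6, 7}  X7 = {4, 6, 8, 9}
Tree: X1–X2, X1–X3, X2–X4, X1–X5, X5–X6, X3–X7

A tree decomposition must satisfy three properties: every vertex lies in some bag; for every edge, both endpoints lie together in some bag; and for every vertex, the bags containing it form a connected subtree. Here vertex 2 appears in no bag, so the decomposition is invalid.

No — vertex 2 appears in no bag.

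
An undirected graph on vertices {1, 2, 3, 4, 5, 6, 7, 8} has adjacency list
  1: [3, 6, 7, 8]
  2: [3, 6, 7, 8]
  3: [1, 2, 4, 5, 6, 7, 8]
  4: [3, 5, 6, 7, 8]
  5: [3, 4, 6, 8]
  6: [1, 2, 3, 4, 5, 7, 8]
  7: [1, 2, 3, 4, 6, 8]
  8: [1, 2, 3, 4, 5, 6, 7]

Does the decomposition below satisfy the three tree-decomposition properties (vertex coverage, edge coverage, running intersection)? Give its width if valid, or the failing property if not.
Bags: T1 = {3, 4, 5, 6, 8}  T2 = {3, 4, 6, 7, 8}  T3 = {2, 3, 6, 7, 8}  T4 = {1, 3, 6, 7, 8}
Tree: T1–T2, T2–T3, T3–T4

Yes; width 4.

Checking the three conditions: (i) the bags cover all of {1, 2, 3, 4, 5, 6, 7, 8}; (ii) for each edge, some bag contains both endpoints; (iii) the bags containing any fixed vertex form a subtree. All hold, so the decomposition is valid with width 5 − 1 = 4.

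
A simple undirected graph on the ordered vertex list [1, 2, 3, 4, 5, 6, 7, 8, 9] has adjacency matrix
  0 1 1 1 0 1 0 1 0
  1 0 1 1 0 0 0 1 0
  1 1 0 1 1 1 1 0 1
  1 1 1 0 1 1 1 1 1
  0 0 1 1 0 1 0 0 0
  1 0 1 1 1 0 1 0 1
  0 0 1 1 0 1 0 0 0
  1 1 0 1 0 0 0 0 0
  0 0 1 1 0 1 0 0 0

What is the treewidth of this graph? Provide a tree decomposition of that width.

Each bag holds 4 vertices, so the decomposition has width 3, which upper-bounds the treewidth. On the other hand G contains the 4-clique {1, 2, 4, 8}. A clique must lie in a single bag of any decomposition, so no decomposition can have width below 3. The upper and lower bounds meet at 3, so that is the treewidth.

Treewidth 3.
One optimal decomposition is:
Bags: B1 = {1, 3, 4, 6}  B2 = {3, 4, 6, 7}  B3 = {1, 2, 3, 4}  B4 = {3, 4, 6, 9}  B5 = {3, 4, 5, 6}  B6 = {1, 2, 4, 8}
Tree: B1–B2, B1–B3, B1–B4, B4–B5, B3–B6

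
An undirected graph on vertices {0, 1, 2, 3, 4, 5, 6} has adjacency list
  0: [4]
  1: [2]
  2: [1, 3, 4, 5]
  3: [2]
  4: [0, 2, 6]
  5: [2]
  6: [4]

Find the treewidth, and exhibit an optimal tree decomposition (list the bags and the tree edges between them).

Each bag holds 2 vertices, so the decomposition has width 1, which upper-bounds the treewidth. G has an edge, so its treewidth is at least 1. The upper and lower bounds meet at 1, so that is the treewidth.

Treewidth 1.
Bags: B1 = {2, 5}  B2 = {1, 2}  B3 = {2, 4}  B4 = {4, 6}  B5 = {2, 3}  B6 = {0, 4}
Tree: B1–B2, B1–B3, B3–B4, B2–B5, B4–B6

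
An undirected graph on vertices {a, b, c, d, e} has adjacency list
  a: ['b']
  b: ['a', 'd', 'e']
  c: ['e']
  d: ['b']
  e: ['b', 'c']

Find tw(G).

1

A width-1 tree decomposition is:
Bags: B1 = {a, b}  B2 = {b, e}  B3 = {b, d}  B4 = {c, e}
Tree: B1–B2, B1–B3, B2–B4
The largest bag has 2 vertices, giving width 1; this decomposition certifies tw(G) ≤ 1. G has an edge, so its treewidth is at least 1. Combining the bounds, tw(G) = 1.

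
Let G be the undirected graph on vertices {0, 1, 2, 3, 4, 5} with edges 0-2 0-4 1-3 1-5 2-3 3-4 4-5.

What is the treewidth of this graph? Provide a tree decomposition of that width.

Treewidth 2.
One such decomposition:
Bags: B1 = {0, 2, 3}  B2 = {0, 3, 4}  B3 = {1, 3, 4}  B4 = {1, 4, 5}
Tree: B1–B2, B2–B3, B3–B4

Every bag has size at most 3, so the width is 3 − 1 = 2 and tw(G) ≤ 2. The edges 2–0–4–3–2 form a cycle, so G is not a tree and its treewidth is at least 2. Hence tw(G) = 2 exactly.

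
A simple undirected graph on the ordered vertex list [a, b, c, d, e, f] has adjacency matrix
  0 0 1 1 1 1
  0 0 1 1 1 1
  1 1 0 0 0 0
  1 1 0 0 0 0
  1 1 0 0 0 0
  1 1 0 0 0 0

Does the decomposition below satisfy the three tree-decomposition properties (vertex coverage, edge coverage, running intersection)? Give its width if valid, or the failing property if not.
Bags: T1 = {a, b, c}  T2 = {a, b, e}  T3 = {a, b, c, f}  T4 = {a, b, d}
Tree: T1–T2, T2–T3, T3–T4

No — bags containing vertex c are not connected in the tree.

A tree decomposition must satisfy three properties: every vertex lies in some bag; for every edge, both endpoints lie together in some bag; and for every vertex, the bags containing it form a connected subtree. Here bags containing vertex c are not connected in the tree, so the decomposition is invalid.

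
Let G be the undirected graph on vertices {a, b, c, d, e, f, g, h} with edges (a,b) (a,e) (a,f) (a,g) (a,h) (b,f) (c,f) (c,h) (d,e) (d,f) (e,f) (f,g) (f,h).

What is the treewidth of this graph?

2

A width-2 tree decomposition is:
Bags: B1 = {a, f, h}  B2 = {a, e, f}  B3 = {a, f, g}  B4 = {d, e, f}  B5 = {c, f, h}  B6 = {a, b, f}
Tree: B1–B2, B2–B3, B2–B4, B1–B5, B3–B6
Every bag has size at most 3, so the width is 3 − 1 = 2 and tw(G) ≤ 2. For the lower bound, the 3 vertices {d, e, f} are pairwise adjacent, and any tree decomposition puts a clique entirely inside one bag — forcing width ≥ 2. Therefore the treewidth is 2.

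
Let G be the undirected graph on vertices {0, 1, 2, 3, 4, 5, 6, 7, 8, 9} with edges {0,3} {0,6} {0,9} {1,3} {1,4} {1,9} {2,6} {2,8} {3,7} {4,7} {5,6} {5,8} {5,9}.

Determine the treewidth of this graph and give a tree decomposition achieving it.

Treewidth 2.
Bags: B1 = {3, 4, 7}  B2 = {1, 3, 4}  B3 = {0, 1, 3}  B4 = {0, 1, 9}  B5 = {0, 6, 9}  B6 = {5, 6, 9}  B7 = {2, 5, 6}  B8 = {2, 5, 8}
Tree: B1–B2, B2–B3, B3–B4, B4–B5, B5–B6, B6–B7, B7–B8

Every bag has size at most 3, so the width is 3 − 1 = 2 and tw(G) ≤ 2. For the lower bound, G contains the cycle 7–4–1–3–7, so G is not a forest; only forests have treewidth ≤ 1, hence tw(G) ≥ 2. The upper and lower bounds meet at 2, so that is the treewidth.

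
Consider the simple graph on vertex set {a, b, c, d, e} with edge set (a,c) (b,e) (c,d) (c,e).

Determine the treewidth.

A width-1 tree decomposition is:
Bags: B1 = {c, e}  B2 = {b, e}  B3 = {c, d}  B4 = {a, c}
Tree: B1–B2, B1–B3, B1–B4
Each bag holds 2 vertices, so the decomposition has width 1, which upper-bounds the treewidth. Any graph with an edge has treewidth ≥ 1, and G has the edge e–c. Hence tw(G) = 1 exactly.

1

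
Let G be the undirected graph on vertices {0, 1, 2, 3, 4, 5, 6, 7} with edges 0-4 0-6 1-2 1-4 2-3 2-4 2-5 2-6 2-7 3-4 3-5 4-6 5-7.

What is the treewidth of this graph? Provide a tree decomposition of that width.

The largest bag has 3 vertices, giving width 2; this decomposition certifies tw(G) ≤ 2. Conversely, {0, 4, 6} is a clique of size 3, and the vertices of any clique must share a bag in every tree decomposition; so some bag has ≥ 3 vertices and tw(G) ≥ 2. Therefore the treewidth is 2.

Treewidth 2.
One optimal decomposition is:
Bags: B1 = {2, 3, 5}  B2 = {2, 3, 4}  B3 = {2, 4, 6}  B4 = {0, 4, 6}  B5 = {1, 2, 4}  B6 = {2, 5, 7}
Tree: B1–B2, B2–B3, B3–B4, B2–B5, B1–B6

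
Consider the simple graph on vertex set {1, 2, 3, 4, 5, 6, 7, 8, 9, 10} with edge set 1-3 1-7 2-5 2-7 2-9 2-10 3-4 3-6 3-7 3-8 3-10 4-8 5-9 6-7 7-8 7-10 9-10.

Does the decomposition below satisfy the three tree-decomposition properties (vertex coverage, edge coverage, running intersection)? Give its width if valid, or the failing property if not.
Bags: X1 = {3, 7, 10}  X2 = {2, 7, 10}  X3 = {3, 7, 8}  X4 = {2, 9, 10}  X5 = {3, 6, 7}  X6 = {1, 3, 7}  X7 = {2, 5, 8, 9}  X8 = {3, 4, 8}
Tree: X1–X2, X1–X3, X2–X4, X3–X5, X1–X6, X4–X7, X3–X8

A tree decomposition must satisfy three properties: every vertex lies in some bag; for every edge, both endpoints lie together in some bag; and for every vertex, the bags containing it form a connected subtree. Here bags containing vertex 8 are not connected in the tree, so the decomposition is invalid.

No — bags containing vertex 8 are not connected in the tree.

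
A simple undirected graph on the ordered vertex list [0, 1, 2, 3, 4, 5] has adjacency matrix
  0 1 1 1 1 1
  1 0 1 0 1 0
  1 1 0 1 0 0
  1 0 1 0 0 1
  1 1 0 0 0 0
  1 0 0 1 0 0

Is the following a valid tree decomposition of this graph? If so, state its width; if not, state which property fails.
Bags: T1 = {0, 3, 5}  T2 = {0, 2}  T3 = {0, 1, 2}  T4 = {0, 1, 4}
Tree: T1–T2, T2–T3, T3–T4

No — edge (3,2) lies in no bag.

A tree decomposition must satisfy three properties: every vertex lies in some bag; for every edge, both endpoints lie together in some bag; and for every vertex, the bags containing it form a connected subtree. Here edge (3,2) lies in no bag, so the decomposition is invalid.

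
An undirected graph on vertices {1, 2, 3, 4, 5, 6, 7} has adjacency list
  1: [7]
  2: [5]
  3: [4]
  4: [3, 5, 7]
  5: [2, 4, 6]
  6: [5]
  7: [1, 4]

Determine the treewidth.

A width-1 tree decomposition is:
Bags: B1 = {4, 7}  B2 = {1, 7}  B3 = {4, 5}  B4 = {2, 5}  B5 = {5, 6}  B6 = {3, 4}
Tree: B1–B2, B1–B3, B3–B4, B4–B5, B1–B6
Each bag holds 2 vertices, so the decomposition has width 1, which upper-bounds the treewidth. Since G has at least one edge (e.g. 7–4), it is not an edgeless graph, so tw(G) ≥ 1. Hence tw(G) = 1 exactly.

1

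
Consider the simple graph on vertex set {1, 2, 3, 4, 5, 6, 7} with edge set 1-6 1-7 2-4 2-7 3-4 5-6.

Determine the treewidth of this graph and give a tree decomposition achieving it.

Treewidth 1.
One such decomposition:
Bags: B1 = {3, 4}  B2 = {2, 4}  B3 = {2, 7}  B4 = {1, 7}  B5 = {1, 6}  B6 = {5, 6}
Tree: B1–B2, B2–B3, B3–B4, B4–B5, B5–B6

The largest bag has 2 vertices, giving width 1; this decomposition certifies tw(G) ≤ 1. Any graph with an edge has treewidth ≥ 1, and G has the edge 3–4. Therefore the treewidth is 1.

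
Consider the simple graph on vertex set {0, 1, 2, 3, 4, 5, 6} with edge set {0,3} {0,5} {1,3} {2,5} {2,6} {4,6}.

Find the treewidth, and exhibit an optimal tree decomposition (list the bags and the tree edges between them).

Each bag holds 2 vertices, so the decomposition has width 1, which upper-bounds the treewidth. Any graph with an edge has treewidth ≥ 1, and G has the edge 1–3. Therefore the treewidth is 1.

Treewidth 1.
One optimal decomposition is:
Bags: B1 = {1, 3}  B2 = {0, 3}  B3 = {0, 5}  B4 = {2, 5}  B5 = {2, 6}  B6 = {4, 6}
Tree: B1–B2, B2–B3, B3–B4, B4–B5, B5–B6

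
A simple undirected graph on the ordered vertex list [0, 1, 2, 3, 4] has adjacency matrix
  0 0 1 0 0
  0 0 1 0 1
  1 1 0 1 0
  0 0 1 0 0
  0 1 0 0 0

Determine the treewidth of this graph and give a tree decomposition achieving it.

The largest bag has 2 vertices, giving width 1; this decomposition certifies tw(G) ≤ 1. G has an edge, so its treewidth is at least 1. The upper and lower bounds meet at 1, so that is the treewidth.

Treewidth 1.
One optimal decomposition is:
Bags: B1 = {1, 2}  B2 = {1, 4}  B3 = {0, 2}  B4 = {2, 3}
Tree: B1–B2, B1–B3, B3–B4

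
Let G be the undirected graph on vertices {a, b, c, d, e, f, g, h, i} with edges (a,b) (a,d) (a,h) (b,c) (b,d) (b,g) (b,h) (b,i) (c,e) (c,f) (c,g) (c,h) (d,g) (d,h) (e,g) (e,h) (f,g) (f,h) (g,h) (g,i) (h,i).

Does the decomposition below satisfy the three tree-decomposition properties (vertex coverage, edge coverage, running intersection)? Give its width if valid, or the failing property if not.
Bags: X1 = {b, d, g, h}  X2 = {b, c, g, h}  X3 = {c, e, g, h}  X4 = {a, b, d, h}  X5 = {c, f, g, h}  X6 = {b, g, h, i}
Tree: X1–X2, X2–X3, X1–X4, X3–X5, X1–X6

Checking the three conditions: (i) the bags cover all of {a, b, c, d, e, f, g, h, i}; (ii) for each edge, some bag contains both endpoints; (iii) the bags containing any fixed vertex form a subtree. All hold, so the decomposition is valid with width 4 − 1 = 3.

Yes; width 3.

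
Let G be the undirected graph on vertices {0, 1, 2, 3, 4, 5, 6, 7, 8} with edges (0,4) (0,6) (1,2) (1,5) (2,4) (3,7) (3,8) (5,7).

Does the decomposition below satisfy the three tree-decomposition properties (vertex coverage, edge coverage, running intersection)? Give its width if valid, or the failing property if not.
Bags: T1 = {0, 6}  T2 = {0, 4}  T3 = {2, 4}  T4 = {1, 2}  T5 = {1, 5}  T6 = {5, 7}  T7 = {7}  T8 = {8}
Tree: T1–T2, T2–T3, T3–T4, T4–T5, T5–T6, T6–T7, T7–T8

A tree decomposition must satisfy three properties: every vertex lies in some bag; for every edge, both endpoints lie together in some bag; and for every vertex, the bags containing it form a connected subtree. Here vertex 3 appears in no bag, so the decomposition is invalid.

No — vertex 3 appears in no bag.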